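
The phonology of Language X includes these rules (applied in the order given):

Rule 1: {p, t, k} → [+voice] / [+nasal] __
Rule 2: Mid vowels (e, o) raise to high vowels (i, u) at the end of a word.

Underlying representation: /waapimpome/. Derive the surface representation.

waapimbomi

Rule 1 (post-nasal voicing): /p/ is a voiceless stop immediately after the nasal /m/, so it voices to [b]. /waapimpome/ → waapimbome.
Rule 2 (final vowel raising): /e/ is a mid vowel in word-final position, so it raises to [i]. /waapimbome/ → waapimbomi.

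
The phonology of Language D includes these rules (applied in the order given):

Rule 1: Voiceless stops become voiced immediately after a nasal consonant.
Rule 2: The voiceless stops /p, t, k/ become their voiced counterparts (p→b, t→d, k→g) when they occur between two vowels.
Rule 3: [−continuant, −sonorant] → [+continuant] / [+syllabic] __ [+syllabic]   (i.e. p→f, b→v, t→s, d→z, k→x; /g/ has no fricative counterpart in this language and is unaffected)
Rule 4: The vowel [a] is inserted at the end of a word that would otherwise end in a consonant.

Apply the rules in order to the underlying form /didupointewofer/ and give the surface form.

Rule 1 (post-nasal voicing): /t/ is a voiceless stop immediately after the nasal /n/, so it voices to [d]. /didupointewofer/ → didupoindewofer.
Rule 2 (intervocalic voicing): /p/ is a voiceless stop between vowels /u/ and /o/, so it voices to [b]. /didupoindewofer/ → diduboindewofer.
Rule 3 (intervocalic spirantization): /d/ is a stop between vowels /i/ and /u/, so it spirantizes to the fricative [z]. /b/ is a stop between vowels /u/ and /o/, so it spirantizes to the fricative [v]. /diduboindewofer/ → dizuvoindewofer.
Rule 4 (final a-epenthesis): the form ends in the consonant /r/, so [a] is inserted word-finally. /dizuvoindewofer/ → dizuvoindewofera.

dizuvoindewofera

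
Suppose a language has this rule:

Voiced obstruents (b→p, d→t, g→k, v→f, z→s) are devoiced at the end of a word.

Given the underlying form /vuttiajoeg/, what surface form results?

Scanning /vuttiajoeg/: /v/ at position 1 is not in the conditioning environment; /g/ is a voiced obstruent in word-final position, so it devoices to [k].
Result: [vuttiajoek].

vuttiajoek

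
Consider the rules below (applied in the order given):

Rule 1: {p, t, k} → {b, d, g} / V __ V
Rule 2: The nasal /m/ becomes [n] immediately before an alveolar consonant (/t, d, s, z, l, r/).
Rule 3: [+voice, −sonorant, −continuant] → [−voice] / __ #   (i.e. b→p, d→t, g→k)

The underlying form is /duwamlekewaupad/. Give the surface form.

duwanlegewaubat

Rule 1 (intervocalic voicing): /k/ is a voiceless stop between vowels /e/ and /e/, so it voices to [g]. /p/ is a voiceless stop between vowels /u/ and /a/, so it voices to [b]. /duwamlekewaupad/ → duwamlegewaubad.
Rule 2 (nasal place assimilation): /m/ precedes the alveolar consonant /l/, so it assimilates in place to [n]. /duwamlegewaubad/ → duwanlegewaubad.
Rule 3 (final devoicing): /d/ is a voiced stop in word-final position, so it devoices to [t]. /duwanlegewaubad/ → duwanlegewaubat.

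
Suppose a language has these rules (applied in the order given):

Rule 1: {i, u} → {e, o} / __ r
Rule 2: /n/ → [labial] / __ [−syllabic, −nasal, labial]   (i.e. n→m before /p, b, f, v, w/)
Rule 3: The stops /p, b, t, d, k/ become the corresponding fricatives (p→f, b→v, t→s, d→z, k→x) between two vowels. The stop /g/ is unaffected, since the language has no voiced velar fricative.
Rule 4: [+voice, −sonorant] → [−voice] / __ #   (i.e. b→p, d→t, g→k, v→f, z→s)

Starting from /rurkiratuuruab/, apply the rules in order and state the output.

rorkerasuoruap

Rule 1 (pre-rhotic lowering): /u/ is a high vowel immediately before /r/, so it lowers to [o]. /i/ is a high vowel immediately before /r/, so it lowers to [e]. /u/ is a high vowel immediately before /r/, so it lowers to [o]. /rurkiratuuruab/ → rorkeratuoruab.
Rule 2 (nasal place assimilation): no segment meets the environment; /rorkeratuoruab/ is unchanged.
Rule 3 (intervocalic spirantization): /t/ is a stop between vowels /a/ and /u/, so it spirantizes to the fricative [s]. /rorkeratuoruab/ → rorkerasuoruab.
Rule 4 (final devoicing): /b/ is a voiced obstruent in word-final position, so it devoices to [p]. /rorkerasuoruab/ → rorkerasuoruap.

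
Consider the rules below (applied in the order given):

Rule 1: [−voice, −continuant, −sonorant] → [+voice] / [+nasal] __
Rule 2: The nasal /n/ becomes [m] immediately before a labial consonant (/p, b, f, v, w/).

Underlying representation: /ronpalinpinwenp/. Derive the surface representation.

rombalimbimwemb

Rule 1 (post-nasal voicing): /p/ is a voiceless stop immediately after the nasal /n/, so it voices to [b]. /p/ is a voiceless stop immediately after the nasal /n/, so it voices to [b]. /p/ is a voiceless stop immediately after the nasal /n/, so it voices to [b]. /ronpalinpinwenp/ → ronbalinbinwenb.
Rule 2 (nasal place assimilation): /n/ precedes the labial consonant /b/, so it assimilates in place to [m]. /n/ precedes the labial consonant /b/, so it assimilates in place to [m]. /n/ precedes the labial consonant /w/, so it assimilates in place to [m]. /n/ precedes the labial consonant /b/, so it assimilates in place to [m]. /ronbalinbinwenb/ → rombalimbimwemb.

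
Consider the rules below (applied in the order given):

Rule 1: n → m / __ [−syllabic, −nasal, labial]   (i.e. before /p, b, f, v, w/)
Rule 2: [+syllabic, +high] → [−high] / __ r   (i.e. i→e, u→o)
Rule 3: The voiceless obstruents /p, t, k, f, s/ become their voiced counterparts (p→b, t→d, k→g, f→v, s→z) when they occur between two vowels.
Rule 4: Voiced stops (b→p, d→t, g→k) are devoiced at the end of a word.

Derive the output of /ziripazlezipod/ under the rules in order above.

Rule 1 (nasal place assimilation): no segment meets the environment; /ziripazlezipod/ is unchanged.
Rule 2 (pre-rhotic lowering): /i/ is a high vowel immediately before /r/, so it lowers to [e]. /ziripazlezipod/ → zeripazlezipod.
Rule 3 (intervocalic voicing): /p/ is a voiceless obstruent between vowels /i/ and /a/, so it voices to [b]. /p/ is a voiceless obstruent between vowels /i/ and /o/, so it voices to [b]. /zeripazlezipod/ → zeribazlezibod.
Rule 4 (final devoicing): /d/ is a voiced stop in word-final position, so it devoices to [t]. /zeribazlezibod/ → zeribazlezibot.

zeribazlezibot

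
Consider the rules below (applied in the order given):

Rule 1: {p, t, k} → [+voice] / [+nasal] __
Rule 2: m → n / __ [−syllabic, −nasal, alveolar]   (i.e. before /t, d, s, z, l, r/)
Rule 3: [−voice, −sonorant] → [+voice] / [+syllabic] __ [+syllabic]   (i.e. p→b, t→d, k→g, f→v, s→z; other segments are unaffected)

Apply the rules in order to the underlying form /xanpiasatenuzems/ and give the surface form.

Rule 1 (post-nasal voicing): /p/ is a voiceless stop immediately after the nasal /n/, so it voices to [b]. /xanpiasatenuzems/ → xanbiasatenuzems.
Rule 2 (nasal place assimilation): /m/ precedes the alveolar consonant /s/, so it assimilates in place to [n]. /xanbiasatenuzems/ → xanbiasatenuzens.
Rule 3 (intervocalic voicing): /s/ is a voiceless obstruent between vowels /a/ and /a/, so it voices to [z]. /t/ is a voiceless obstruent between vowels /a/ and /e/, so it voices to [d]. /xanbiasatenuzens/ → xanbiazadenuzens.

xanbiazadenuzens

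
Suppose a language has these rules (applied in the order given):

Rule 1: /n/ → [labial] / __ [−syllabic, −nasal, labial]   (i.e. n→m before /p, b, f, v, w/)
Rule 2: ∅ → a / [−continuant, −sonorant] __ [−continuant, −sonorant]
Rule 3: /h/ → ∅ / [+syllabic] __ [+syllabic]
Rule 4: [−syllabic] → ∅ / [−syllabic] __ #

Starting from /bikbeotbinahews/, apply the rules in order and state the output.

bikabeotabinaew

Rule 1 (nasal place assimilation): no segment meets the environment; /bikbeotbinahews/ is unchanged.
Rule 2 (stop-cluster a-epenthesis): /k/ and /b/ form a stop–stop cluster, so [a] is inserted between them. /t/ and /b/ form a stop–stop cluster, so [a] is inserted between them. /bikbeotbinahews/ → bikabeotabinahews.
Rule 3 (intervocalic h-deletion): /h/ occurs between vowels /a/ and /e/, so it deletes. /bikabeotabinahews/ → bikabeotabinaews.
Rule 4 (final cluster simplification): /s/ is the second consonant of a word-final cluster /ws/, so it deletes. /bikabeotabinaews/ → bikabeotabinaew.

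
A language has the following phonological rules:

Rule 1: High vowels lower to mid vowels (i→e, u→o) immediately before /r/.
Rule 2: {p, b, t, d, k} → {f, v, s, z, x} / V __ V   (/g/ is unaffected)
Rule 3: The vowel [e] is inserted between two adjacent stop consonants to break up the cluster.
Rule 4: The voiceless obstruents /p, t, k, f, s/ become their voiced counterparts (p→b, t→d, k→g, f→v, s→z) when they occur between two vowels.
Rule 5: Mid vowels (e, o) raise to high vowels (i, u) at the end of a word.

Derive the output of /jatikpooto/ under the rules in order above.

Rule 1 (pre-rhotic lowering): no segment meets the environment; /jatikpooto/ is unchanged.
Rule 2 (intervocalic spirantization): /t/ is a stop between vowels /a/ and /i/, so it spirantizes to the fricative [s]. /t/ is a stop between vowels /o/ and /o/, so it spirantizes to the fricative [s]. /jatikpooto/ → jasikpooso.
Rule 3 (stop-cluster e-epenthesis): /k/ and /p/ form a stop–stop cluster, so [e] is inserted between them. /jasikpooso/ → jasikepooso.
Rule 4 (intervocalic voicing): /s/ is a voiceless obstruent between vowels /a/ and /i/, so it voices to [z]. /k/ is a voiceless obstruent between vowels /i/ and /e/, so it voices to [g]. /p/ is a voiceless obstruent between vowels /e/ and /o/, so it voices to [b]. /s/ is a voiceless obstruent between vowels /o/ and /o/, so it voices to [z]. /jasikepooso/ → jazigeboozo.
Rule 5 (final vowel raising): /o/ is a mid vowel in word-final position, so it raises to [u]. /jazigeboozo/ → jazigeboozu.

jazigeboozu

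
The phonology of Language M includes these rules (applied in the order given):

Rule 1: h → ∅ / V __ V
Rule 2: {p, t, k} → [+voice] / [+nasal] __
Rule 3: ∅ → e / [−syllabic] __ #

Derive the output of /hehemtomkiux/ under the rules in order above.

heemdomgiuxe

Rule 1 (intervocalic h-deletion): /h/ occurs between vowels /e/ and /e/, so it deletes. /hehemtomkiux/ → heemtomkiux.
Rule 2 (post-nasal voicing): /t/ is a voiceless stop immediately after the nasal /m/, so it voices to [d]. /k/ is a voiceless stop immediately after the nasal /m/, so it voices to [g]. /heemtomkiux/ → heemdomgiux.
Rule 3 (final e-epenthesis): the form ends in the consonant /x/, so [e] is inserted word-finally. /heemdomgiux/ → heemdomgiuxe.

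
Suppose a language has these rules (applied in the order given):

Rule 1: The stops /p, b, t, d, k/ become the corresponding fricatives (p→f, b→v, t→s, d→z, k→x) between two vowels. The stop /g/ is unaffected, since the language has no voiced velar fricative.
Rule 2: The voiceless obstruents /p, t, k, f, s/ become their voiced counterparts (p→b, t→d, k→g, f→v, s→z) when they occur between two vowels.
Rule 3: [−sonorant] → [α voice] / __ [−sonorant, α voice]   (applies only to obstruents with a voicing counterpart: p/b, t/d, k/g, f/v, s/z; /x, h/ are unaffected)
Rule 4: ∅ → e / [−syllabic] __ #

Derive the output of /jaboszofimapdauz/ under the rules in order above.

javozzovimabdauze

Rule 1 (intervocalic spirantization): /b/ is a stop between vowels /a/ and /o/, so it spirantizes to the fricative [v]. /jaboszofimapdauz/ → javoszofimapdauz.
Rule 2 (intervocalic voicing): /f/ is a voiceless obstruent between vowels /o/ and /i/, so it voices to [v]. /javoszofimapdauz/ → javoszovimapdauz.
Rule 3 (regressive voicing assimilation): /s/ precedes the voiced obstruent /z/, so it voices to [z] by assimilation. /p/ precedes the voiced obstruent /d/, so it voices to [b] by assimilation. /javoszovimapdauz/ → javozzovimabdauz.
Rule 4 (final e-epenthesis): the form ends in the consonant /z/, so [e] is inserted word-finally. /javozzovimabdauz/ → javozzovimabdauze.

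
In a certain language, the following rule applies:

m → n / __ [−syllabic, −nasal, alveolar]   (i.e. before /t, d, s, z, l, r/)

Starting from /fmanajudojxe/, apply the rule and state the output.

fmanajudojxe

No segment of /fmanajudojxe/ meets the structural description of the rule, so the form surfaces unchanged.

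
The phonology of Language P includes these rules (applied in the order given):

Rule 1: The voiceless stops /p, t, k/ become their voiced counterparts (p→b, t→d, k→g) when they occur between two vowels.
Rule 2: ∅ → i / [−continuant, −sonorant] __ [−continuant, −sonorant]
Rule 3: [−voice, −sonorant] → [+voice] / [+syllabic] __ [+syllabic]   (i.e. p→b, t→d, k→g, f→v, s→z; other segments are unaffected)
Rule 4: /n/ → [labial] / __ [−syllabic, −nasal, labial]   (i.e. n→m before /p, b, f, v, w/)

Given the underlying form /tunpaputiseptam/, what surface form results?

tumpabudizebidam

Rule 1 (intervocalic voicing): /p/ is a voiceless stop between vowels /a/ and /u/, so it voices to [b]. /t/ is a voiceless stop between vowels /u/ and /i/, so it voices to [d]. /tunpaputiseptam/ → tunpabudiseptam.
Rule 2 (stop-cluster i-epenthesis): /p/ and /t/ form a stop–stop cluster, so [i] is inserted between them. /tunpabudiseptam/ → tunpabudisepitam.
Rule 3 (intervocalic voicing): /s/ is a voiceless obstruent between vowels /i/ and /e/, so it voices to [z]. /p/ is a voiceless obstruent between vowels /e/ and /i/, so it voices to [b]. /t/ is a voiceless obstruent between vowels /i/ and /a/, so it voices to [d]. /tunpabudisepitam/ → tunpabudizebidam.
Rule 4 (nasal place assimilation): /n/ precedes the labial consonant /p/, so it assimilates in place to [m]. /tunpabudizebidam/ → tumpabudizebidam.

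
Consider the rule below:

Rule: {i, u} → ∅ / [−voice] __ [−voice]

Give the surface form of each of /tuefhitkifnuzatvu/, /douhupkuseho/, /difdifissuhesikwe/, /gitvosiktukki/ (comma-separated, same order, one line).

/tuefhitkifnuzatvu/: /i/ is a high vowel flanked by voiceless consonants /h/ and /t/, so it deletes. /i/ is a high vowel flanked by voiceless consonants /k/ and /f/, so it deletes. → [tuefhtkfnuzatvu].
/douhupkuseho/: /u/ is a high vowel flanked by voiceless consonants /h/ and /p/, so it deletes. /u/ is a high vowel flanked by voiceless consonants /k/ and /s/, so it deletes. → [douhpkseho].
/difdifissuhesikwe/: /i/ is a high vowel flanked by voiceless consonants /f/ and /s/, so it deletes. /u/ is a high vowel flanked by voiceless consonants /s/ and /h/, so it deletes. /i/ is a high vowel flanked by voiceless consonants /s/ and /k/, so it deletes. → [difdifssheskwe].
/gitvosiktukki/: /i/ is a high vowel flanked by voiceless consonants /s/ and /k/, so it deletes. /u/ is a high vowel flanked by voiceless consonants /t/ and /k/, so it deletes. → [gitvosktkki].

tuefhtkfnuzatvu, douhpkseho, difdifssheskwe, gitvosktkki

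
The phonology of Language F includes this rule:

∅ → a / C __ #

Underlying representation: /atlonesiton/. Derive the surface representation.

atlonesitona

the form ends in the consonant /n/, so [a] is inserted word-finally.
Surface form: [atlonesitona].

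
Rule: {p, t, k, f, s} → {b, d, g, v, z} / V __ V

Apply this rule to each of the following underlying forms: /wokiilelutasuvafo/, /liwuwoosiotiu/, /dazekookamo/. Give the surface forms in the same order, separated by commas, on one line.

wogiileludazuvavo, liwuwooziodiu, dazegoogamo

/wokiilelutasuvafo/: /k/ is a voiceless obstruent between vowels /o/ and /i/, so it voices to [g]. /t/ is a voiceless obstruent between vowels /u/ and /a/, so it voices to [d]. /s/ is a voiceless obstruent between vowels /a/ and /u/, so it voices to [z]. /f/ is a voiceless obstruent between vowels /a/ and /o/, so it voices to [v]. → [wogiileludazuvavo].
/liwuwoosiotiu/: /s/ is a voiceless obstruent between vowels /o/ and /i/, so it voices to [z]. /t/ is a voiceless obstruent between vowels /o/ and /i/, so it voices to [d]. → [liwuwooziodiu].
/dazekookamo/: /k/ is a voiceless obstruent between vowels /e/ and /o/, so it voices to [g]. /k/ is a voiceless obstruent between vowels /o/ and /a/, so it voices to [g]. → [dazegoogamo].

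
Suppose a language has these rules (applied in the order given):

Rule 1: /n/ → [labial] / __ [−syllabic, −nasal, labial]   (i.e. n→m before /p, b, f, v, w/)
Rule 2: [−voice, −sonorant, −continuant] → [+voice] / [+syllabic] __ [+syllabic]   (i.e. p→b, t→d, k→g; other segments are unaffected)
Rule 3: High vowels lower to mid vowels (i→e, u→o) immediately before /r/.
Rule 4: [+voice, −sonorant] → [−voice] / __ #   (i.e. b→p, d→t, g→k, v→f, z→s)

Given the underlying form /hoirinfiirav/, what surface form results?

Rule 1 (nasal place assimilation): /n/ precedes the labial consonant /f/, so it assimilates in place to [m]. /hoirinfiirav/ → hoirimfiirav.
Rule 2 (intervocalic voicing): no segment meets the environment; /hoirimfiirav/ is unchanged.
Rule 3 (pre-rhotic lowering): /i/ is a high vowel immediately before /r/, so it lowers to [e]. /i/ is a high vowel immediately before /r/, so it lowers to [e]. /hoirimfiirav/ → hoerimfierav.
Rule 4 (final devoicing): /v/ is a voiced obstruent in word-final position, so it devoices to [f]. /hoerimfierav/ → hoerimfieraf.

hoerimfieraf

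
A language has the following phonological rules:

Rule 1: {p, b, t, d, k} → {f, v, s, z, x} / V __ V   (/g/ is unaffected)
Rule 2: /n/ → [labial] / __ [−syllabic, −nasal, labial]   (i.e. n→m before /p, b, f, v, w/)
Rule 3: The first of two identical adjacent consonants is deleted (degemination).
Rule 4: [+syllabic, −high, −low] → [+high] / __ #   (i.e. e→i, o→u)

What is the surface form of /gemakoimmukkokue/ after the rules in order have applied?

gemaxoimukoxui

Rule 1 (intervocalic spirantization): /k/ is a stop between vowels /a/ and /o/, so it spirantizes to the fricative [x]. /k/ is a stop between vowels /o/ and /u/, so it spirantizes to the fricative [x]. /gemakoimmukkokue/ → gemaxoimmukkoxue.
Rule 2 (nasal place assimilation): no segment meets the environment; /gemaxoimmukkoxue/ is unchanged.
Rule 3 (degemination): /mm/ is a geminate; the first /m/ deletes. /kk/ is a geminate; the first /k/ deletes. /gemaxoimmukkoxue/ → gemaxoimukoxue.
Rule 4 (final vowel raising): /e/ is a mid vowel in word-final position, so it raises to [i]. /gemaxoimukoxue/ → gemaxoimukoxui.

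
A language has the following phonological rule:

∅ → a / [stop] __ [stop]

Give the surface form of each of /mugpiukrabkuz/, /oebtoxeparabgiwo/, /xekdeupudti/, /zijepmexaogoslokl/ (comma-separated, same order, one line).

/mugpiukrabkuz/: /g/ and /p/ form a stop–stop cluster, so [a] is inserted between them. /b/ and /k/ form a stop–stop cluster, so [a] is inserted between them. → [mugapiukrabakuz].
/oebtoxeparabgiwo/: /b/ and /t/ form a stop–stop cluster, so [a] is inserted between them. /b/ and /g/ form a stop–stop cluster, so [a] is inserted between them. → [oebatoxeparabagiwo].
/xekdeupudti/: /k/ and /d/ form a stop–stop cluster, so [a] is inserted between them. /d/ and /t/ form a stop–stop cluster, so [a] is inserted between them. → [xekadeupudati].
/zijepmexaogoslokl/: the rule's environment is not met; surfaces unchanged as [zijepmexaogoslokl].

mugapiukrabakuz, oebatoxeparabagiwo, xekadeupudati, zijepmexaogoslokl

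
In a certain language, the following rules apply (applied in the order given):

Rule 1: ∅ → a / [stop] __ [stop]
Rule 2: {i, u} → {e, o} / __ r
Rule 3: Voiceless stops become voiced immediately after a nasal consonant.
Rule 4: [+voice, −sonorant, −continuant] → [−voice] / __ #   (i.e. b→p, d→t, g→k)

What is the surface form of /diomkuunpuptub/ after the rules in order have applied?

Rule 1 (stop-cluster a-epenthesis): /p/ and /t/ form a stop–stop cluster, so [a] is inserted between them. /diomkuunpuptub/ → diomkuunpupatub.
Rule 2 (pre-rhotic lowering): no segment meets the environment; /diomkuunpupatub/ is unchanged.
Rule 3 (post-nasal voicing): /k/ is a voiceless stop immediately after the nasal /m/, so it voices to [g]. /p/ is a voiceless stop immediately after the nasal /n/, so it voices to [b]. /diomkuunpupatub/ → diomguunbupatub.
Rule 4 (final devoicing): /b/ is a voiced stop in word-final position, so it devoices to [p]. /diomguunbupatub/ → diomguunbupatup.

diomguunbupatup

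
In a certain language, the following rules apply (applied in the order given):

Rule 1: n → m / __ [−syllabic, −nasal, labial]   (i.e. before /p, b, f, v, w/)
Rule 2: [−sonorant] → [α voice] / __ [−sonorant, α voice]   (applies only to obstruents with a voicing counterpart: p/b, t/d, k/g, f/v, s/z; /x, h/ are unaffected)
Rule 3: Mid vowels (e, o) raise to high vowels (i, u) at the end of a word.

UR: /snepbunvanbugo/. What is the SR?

Rule 1 (nasal place assimilation): /n/ precedes the labial consonant /v/, so it assimilates in place to [m]. /n/ precedes the labial consonant /b/, so it assimilates in place to [m]. /snepbunvanbugo/ → snepbumvambugo.
Rule 2 (regressive voicing assimilation): /p/ precedes the voiced obstruent /b/, so it voices to [b] by assimilation. /snepbumvambugo/ → snebbumvambugo.
Rule 3 (final vowel raising): /o/ is a mid vowel in word-final position, so it raises to [u]. /snebbumvambugo/ → snebbumvambugu.

snebbumvambugu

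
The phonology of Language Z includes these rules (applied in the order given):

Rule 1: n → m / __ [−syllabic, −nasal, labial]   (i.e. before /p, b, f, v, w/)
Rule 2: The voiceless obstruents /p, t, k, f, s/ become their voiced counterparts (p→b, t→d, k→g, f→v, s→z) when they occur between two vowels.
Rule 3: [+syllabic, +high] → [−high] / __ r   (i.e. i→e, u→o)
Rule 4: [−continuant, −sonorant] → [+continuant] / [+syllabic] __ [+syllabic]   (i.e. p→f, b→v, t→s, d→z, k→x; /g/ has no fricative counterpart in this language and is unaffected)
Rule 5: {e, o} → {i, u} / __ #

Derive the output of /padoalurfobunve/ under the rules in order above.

Rule 1 (nasal place assimilation): /n/ precedes the labial consonant /v/, so it assimilates in place to [m]. /padoalurfobunve/ → padoalurfobumve.
Rule 2 (intervocalic voicing): no segment meets the environment; /padoalurfobumve/ is unchanged.
Rule 3 (pre-rhotic lowering): /u/ is a high vowel immediately before /r/, so it lowers to [o]. /padoalurfobumve/ → padoalorfobumve.
Rule 4 (intervocalic spirantization): /d/ is a stop between vowels /a/ and /o/, so it spirantizes to the fricative [z]. /b/ is a stop between vowels /o/ and /u/, so it spirantizes to the fricative [v]. /padoalorfobumve/ → pazoalorfovumve.
Rule 5 (final vowel raising): /e/ is a mid vowel in word-final position, so it raises to [i]. /pazoalorfovumve/ → pazoalorfovumvi.

pazoalorfovumvi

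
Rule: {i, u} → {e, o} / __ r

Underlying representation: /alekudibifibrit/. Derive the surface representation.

alekudibifibrit

No segment of /alekudibifibrit/ meets the structural description of the rule, so the form surfaces unchanged.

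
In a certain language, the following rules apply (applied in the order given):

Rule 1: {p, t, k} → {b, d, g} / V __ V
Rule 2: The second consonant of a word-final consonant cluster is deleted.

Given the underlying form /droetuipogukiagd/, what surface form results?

Rule 1 (intervocalic voicing): /t/ is a voiceless stop between vowels /e/ and /u/, so it voices to [d]. /p/ is a voiceless stop between vowels /i/ and /o/, so it voices to [b]. /k/ is a voiceless stop between vowels /u/ and /i/, so it voices to [g]. /droetuipogukiagd/ → droeduibogugiagd.
Rule 2 (final cluster simplification): /d/ is the second consonant of a word-final cluster /gd/, so it deletes. /droeduibogugiagd/ → droeduibogugiag.

droeduibogugiag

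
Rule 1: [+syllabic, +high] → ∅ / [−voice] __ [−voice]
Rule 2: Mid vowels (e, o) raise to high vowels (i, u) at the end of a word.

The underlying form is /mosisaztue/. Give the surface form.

Rule 1 (high vowel syncope): /i/ is a high vowel flanked by voiceless consonants /s/ and /s/, so it deletes. /mosisaztue/ → mossaztue.
Rule 2 (final vowel raising): /e/ is a mid vowel in word-final position, so it raises to [i]. /mossaztue/ → mossaztui.

mossaztui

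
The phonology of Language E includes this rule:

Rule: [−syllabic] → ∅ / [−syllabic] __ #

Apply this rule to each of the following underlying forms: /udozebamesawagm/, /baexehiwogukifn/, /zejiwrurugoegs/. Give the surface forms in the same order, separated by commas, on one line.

udozebamesawag, baexehiwogukif, zejiwrurugoeg

/udozebamesawagm/: /m/ is the second consonant of a word-final cluster /gm/, so it deletes. → [udozebamesawag].
/baexehiwogukifn/: /n/ is the second consonant of a word-final cluster /fn/, so it deletes. → [baexehiwogukif].
/zejiwrurugoegs/: /s/ is the second consonant of a word-final cluster /gs/, so it deletes. → [zejiwrurugoeg].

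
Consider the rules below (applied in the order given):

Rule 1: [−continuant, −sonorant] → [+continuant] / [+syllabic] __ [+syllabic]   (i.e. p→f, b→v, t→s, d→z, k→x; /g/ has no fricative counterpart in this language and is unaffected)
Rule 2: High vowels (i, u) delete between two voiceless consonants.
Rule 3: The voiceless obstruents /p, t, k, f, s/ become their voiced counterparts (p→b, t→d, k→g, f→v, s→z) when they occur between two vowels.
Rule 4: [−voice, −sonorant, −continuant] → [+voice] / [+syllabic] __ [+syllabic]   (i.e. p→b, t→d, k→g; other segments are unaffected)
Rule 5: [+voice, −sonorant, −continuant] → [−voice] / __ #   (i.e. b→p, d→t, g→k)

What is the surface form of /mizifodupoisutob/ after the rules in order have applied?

Rule 1 (intervocalic spirantization): /d/ is a stop between vowels /o/ and /u/, so it spirantizes to the fricative [z]. /p/ is a stop between vowels /u/ and /o/, so it spirantizes to the fricative [f]. /t/ is a stop between vowels /u/ and /o/, so it spirantizes to the fricative [s]. /mizifodupoisutob/ → mizifozufoisusob.
Rule 2 (high vowel syncope): /u/ is a high vowel flanked by voiceless consonants /s/ and /s/, so it deletes. /mizifozufoisusob/ → mizifozufoissob.
Rule 3 (intervocalic voicing): /f/ is a voiceless obstruent between vowels /i/ and /o/, so it voices to [v]. /f/ is a voiceless obstruent between vowels /u/ and /o/, so it voices to [v]. /mizifozufoissob/ → mizivozuvoissob.
Rule 4 (intervocalic voicing): no segment meets the environment; /mizivozuvoissob/ is unchanged.
Rule 5 (final devoicing): /b/ is a voiced stop in word-final position, so it devoices to [p]. /mizivozuvoissob/ → mizivozuvoissop.

mizivozuvoissop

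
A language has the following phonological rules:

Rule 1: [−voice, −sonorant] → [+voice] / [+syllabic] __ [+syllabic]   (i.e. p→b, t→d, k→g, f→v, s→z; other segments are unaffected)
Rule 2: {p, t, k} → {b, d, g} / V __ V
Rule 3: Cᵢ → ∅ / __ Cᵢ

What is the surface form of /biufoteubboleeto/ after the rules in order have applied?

Rule 1 (intervocalic voicing): /f/ is a voiceless obstruent between vowels /u/ and /o/, so it voices to [v]. /t/ is a voiceless obstruent between vowels /o/ and /e/, so it voices to [d]. /t/ is a voiceless obstruent between vowels /e/ and /o/, so it voices to [d]. /biufoteubboleeto/ → biuvodeubboleedo.
Rule 2 (intervocalic voicing): no segment meets the environment; /biuvodeubboleedo/ is unchanged.
Rule 3 (degemination): /bb/ is a geminate; the first /b/ deletes. /biuvodeubboleedo/ → biuvodeuboleedo.

biuvodeuboleedo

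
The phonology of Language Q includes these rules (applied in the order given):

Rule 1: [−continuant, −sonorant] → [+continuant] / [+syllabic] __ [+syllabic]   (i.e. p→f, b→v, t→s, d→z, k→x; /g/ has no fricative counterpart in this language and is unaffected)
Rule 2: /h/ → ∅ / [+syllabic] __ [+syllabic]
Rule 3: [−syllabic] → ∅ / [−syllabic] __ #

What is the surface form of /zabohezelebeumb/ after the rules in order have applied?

Rule 1 (intervocalic spirantization): /b/ is a stop between vowels /a/ and /o/, so it spirantizes to the fricative [v]. /b/ is a stop between vowels /e/ and /e/, so it spirantizes to the fricative [v]. /zabohezelebeumb/ → zavohezeleveumb.
Rule 2 (intervocalic h-deletion): /h/ occurs between vowels /o/ and /e/, so it deletes. /zavohezeleveumb/ → zavoezeleveumb.
Rule 3 (final cluster simplification): /b/ is the second consonant of a word-final cluster /mb/, so it deletes. /zavoezeleveumb/ → zavoezeleveum.

zavoezeleveum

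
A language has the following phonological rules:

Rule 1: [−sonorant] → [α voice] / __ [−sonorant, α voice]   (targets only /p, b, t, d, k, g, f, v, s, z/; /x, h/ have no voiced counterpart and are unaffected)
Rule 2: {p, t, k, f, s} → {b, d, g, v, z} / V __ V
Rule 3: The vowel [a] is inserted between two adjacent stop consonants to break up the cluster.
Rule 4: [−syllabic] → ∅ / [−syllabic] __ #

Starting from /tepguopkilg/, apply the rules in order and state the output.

Rule 1 (regressive voicing assimilation): /p/ precedes the voiced obstruent /g/, so it voices to [b] by assimilation. /tepguopkilg/ → tebguopkilg.
Rule 2 (intervocalic voicing): no segment meets the environment; /tebguopkilg/ is unchanged.
Rule 3 (stop-cluster a-epenthesis): /b/ and /g/ form a stop–stop cluster, so [a] is inserted between them. /p/ and /k/ form a stop–stop cluster, so [a] is inserted between them. /tebguopkilg/ → tebaguopakilg.
Rule 4 (final cluster simplification): /g/ is the second consonant of a word-final cluster /lg/, so it deletes. /tebaguopakilg/ → tebaguopakil.

tebaguopakil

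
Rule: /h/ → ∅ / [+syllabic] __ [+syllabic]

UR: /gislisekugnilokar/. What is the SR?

gislisekugnilokar

No segment of /gislisekugnilokar/ meets the structural description of the rule, so the form surfaces unchanged.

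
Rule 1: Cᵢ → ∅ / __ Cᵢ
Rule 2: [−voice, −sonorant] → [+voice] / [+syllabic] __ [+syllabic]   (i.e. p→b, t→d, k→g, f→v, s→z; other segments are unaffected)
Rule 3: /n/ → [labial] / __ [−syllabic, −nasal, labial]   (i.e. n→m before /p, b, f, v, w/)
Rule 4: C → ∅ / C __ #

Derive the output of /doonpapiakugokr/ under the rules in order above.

doompabiagugok

Rule 1 (degemination): no segment meets the environment; /doonpapiakugokr/ is unchanged.
Rule 2 (intervocalic voicing): /p/ is a voiceless obstruent between vowels /a/ and /i/, so it voices to [b]. /k/ is a voiceless obstruent between vowels /a/ and /u/, so it voices to [g]. /doonpapiakugokr/ → doonpabiagugokr.
Rule 3 (nasal place assimilation): /n/ precedes the labial consonant /p/, so it assimilates in place to [m]. /doonpabiagugokr/ → doompabiagugokr.
Rule 4 (final cluster simplification): /r/ is the second consonant of a word-final cluster /kr/, so it deletes. /doompabiagugokr/ → doompabiagugok.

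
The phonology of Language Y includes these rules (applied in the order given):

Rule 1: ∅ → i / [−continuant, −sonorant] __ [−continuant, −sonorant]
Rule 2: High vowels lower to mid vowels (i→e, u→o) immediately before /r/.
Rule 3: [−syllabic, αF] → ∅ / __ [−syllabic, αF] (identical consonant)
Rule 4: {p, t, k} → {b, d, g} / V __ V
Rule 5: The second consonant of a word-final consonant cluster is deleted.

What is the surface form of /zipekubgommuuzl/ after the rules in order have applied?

zibegubigomuuz

Rule 1 (stop-cluster i-epenthesis): /b/ and /g/ form a stop–stop cluster, so [i] is inserted between them. /zipekubgommuuzl/ → zipekubigommuuzl.
Rule 2 (pre-rhotic lowering): no segment meets the environment; /zipekubigommuuzl/ is unchanged.
Rule 3 (degemination): /mm/ is a geminate; the first /m/ deletes. /zipekubigommuuzl/ → zipekubigomuuzl.
Rule 4 (intervocalic voicing): /p/ is a voiceless stop between vowels /i/ and /e/, so it voices to [b]. /k/ is a voiceless stop between vowels /e/ and /u/, so it voices to [g]. /zipekubigomuuzl/ → zibegubigomuuzl.
Rule 5 (final cluster simplification): /l/ is the second consonant of a word-final cluster /zl/, so it deletes. /zibegubigomuuzl/ → zibegubigomuuz.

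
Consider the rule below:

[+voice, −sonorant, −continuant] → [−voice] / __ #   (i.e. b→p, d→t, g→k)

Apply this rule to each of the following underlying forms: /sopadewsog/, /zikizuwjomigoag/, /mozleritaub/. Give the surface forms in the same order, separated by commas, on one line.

/sopadewsog/: /g/ is a voiced stop in word-final position, so it devoices to [k]. → [sopadewsok].
/zikizuwjomigoag/: /g/ is a voiced stop in word-final position, so it devoices to [k]. → [zikizuwjomigoak].
/mozleritaub/: /b/ is a voiced stop in word-final position, so it devoices to [p]. → [mozleritaup].

sopadewsok, zikizuwjomigoak, mozleritaup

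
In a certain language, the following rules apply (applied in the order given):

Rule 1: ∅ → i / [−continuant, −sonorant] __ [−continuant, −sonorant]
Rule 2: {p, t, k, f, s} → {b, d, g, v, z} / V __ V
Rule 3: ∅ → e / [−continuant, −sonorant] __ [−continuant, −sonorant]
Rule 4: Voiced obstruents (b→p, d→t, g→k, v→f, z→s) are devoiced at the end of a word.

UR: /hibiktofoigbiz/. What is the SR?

hibigidovoigibis

Rule 1 (stop-cluster i-epenthesis): /k/ and /t/ form a stop–stop cluster, so [i] is inserted between them. /g/ and /b/ form a stop–stop cluster, so [i] is inserted between them. /hibiktofoigbiz/ → hibikitofoigibiz.
Rule 2 (intervocalic voicing): /k/ is a voiceless obstruent between vowels /i/ and /i/, so it voices to [g]. /t/ is a voiceless obstruent between vowels /i/ and /o/, so it voices to [d]. /f/ is a voiceless obstruent between vowels /o/ and /o/, so it voices to [v]. /hibikitofoigibiz/ → hibigidovoigibiz.
Rule 3 (stop-cluster e-epenthesis): no segment meets the environment; /hibigidovoigibiz/ is unchanged.
Rule 4 (final devoicing): /z/ is a voiced obstruent in word-final position, so it devoices to [s]. /hibigidovoigibiz/ → hibigidovoigibis.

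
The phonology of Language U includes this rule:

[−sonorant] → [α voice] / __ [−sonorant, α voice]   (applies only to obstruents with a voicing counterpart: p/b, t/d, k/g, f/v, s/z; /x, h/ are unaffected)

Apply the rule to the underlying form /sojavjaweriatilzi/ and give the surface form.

No segment of /sojavjaweriatilzi/ meets the structural description of the rule, so the form surfaces unchanged.

sojavjaweriatilzi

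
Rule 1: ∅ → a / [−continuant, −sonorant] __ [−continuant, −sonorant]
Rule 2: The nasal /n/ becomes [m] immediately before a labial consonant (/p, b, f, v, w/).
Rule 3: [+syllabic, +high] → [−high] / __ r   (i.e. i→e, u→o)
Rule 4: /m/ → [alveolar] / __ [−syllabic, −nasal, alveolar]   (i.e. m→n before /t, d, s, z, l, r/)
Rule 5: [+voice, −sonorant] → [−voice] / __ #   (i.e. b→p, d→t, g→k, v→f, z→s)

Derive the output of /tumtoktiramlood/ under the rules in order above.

tuntokateranloot

Rule 1 (stop-cluster a-epenthesis): /k/ and /t/ form a stop–stop cluster, so [a] is inserted between them. /tumtoktiramlood/ → tumtokatiramlood.
Rule 2 (nasal place assimilation): no segment meets the environment; /tumtokatiramlood/ is unchanged.
Rule 3 (pre-rhotic lowering): /i/ is a high vowel immediately before /r/, so it lowers to [e]. /tumtokatiramlood/ → tumtokateramlood.
Rule 4 (nasal place assimilation): /m/ precedes the alveolar consonant /t/, so it assimilates in place to [n]. /m/ precedes the alveolar consonant /l/, so it assimilates in place to [n]. /tumtokateramlood/ → tuntokateranlood.
Rule 5 (final devoicing): /d/ is a voiced obstruent in word-final position, so it devoices to [t]. /tuntokateranlood/ → tuntokateranloot.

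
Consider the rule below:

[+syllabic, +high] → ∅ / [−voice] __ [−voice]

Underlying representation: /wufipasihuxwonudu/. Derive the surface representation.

/i/ is a high vowel flanked by voiceless consonants /f/ and /p/, so it deletes.
/i/ is a high vowel flanked by voiceless consonants /s/ and /h/, so it deletes.
/u/ is a high vowel flanked by voiceless consonants /h/ and /x/, so it deletes.
Surface form: [wufpashxwonudu].

wufpashxwonudu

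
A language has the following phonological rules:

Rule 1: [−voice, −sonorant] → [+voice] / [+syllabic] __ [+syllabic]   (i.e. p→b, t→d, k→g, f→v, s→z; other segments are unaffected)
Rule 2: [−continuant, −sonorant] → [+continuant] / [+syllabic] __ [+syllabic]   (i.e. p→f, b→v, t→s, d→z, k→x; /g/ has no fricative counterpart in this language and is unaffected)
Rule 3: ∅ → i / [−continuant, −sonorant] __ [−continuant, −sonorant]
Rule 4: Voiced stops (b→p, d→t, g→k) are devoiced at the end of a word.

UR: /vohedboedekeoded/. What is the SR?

Rule 1 (intervocalic voicing): /k/ is a voiceless obstruent between vowels /e/ and /e/, so it voices to [g]. /vohedboedekeoded/ → vohedboedegeoded.
Rule 2 (intervocalic spirantization): /d/ is a stop between vowels /e/ and /e/, so it spirantizes to the fricative [z]. /d/ is a stop between vowels /o/ and /e/, so it spirantizes to the fricative [z]. /vohedboedegeoded/ → vohedboezegeozed.
Rule 3 (stop-cluster i-epenthesis): /d/ and /b/ form a stop–stop cluster, so [i] is inserted between them. /vohedboezegeozed/ → vohediboezegeozed.
Rule 4 (final devoicing): /d/ is a voiced stop in word-final position, so it devoices to [t]. /vohediboezegeozed/ → vohediboezegeozet.

vohediboezegeozet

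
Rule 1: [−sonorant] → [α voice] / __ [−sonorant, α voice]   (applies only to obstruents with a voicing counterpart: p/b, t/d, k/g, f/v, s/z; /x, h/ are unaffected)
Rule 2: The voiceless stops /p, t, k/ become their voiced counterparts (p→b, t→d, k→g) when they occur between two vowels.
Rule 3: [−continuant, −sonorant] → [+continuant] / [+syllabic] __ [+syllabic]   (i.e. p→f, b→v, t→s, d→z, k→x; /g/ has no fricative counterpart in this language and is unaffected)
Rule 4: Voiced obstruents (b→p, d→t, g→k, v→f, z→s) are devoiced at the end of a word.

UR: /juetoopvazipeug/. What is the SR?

juezoobvaziveuk

Rule 1 (regressive voicing assimilation): /p/ precedes the voiced obstruent /v/, so it voices to [b] by assimilation. /juetoopvazipeug/ → juetoobvazipeug.
Rule 2 (intervocalic voicing): /t/ is a voiceless stop between vowels /e/ and /o/, so it voices to [d]. /p/ is a voiceless stop between vowels /i/ and /e/, so it voices to [b]. /juetoobvazipeug/ → juedoobvazibeug.
Rule 3 (intervocalic spirantization): /d/ is a stop between vowels /e/ and /o/, so it spirantizes to the fricative [z]. /b/ is a stop between vowels /i/ and /e/, so it spirantizes to the fricative [v]. /juedoobvazibeug/ → juezoobvaziveug.
Rule 4 (final devoicing): /g/ is a voiced obstruent in word-final position, so it devoices to [k]. /juezoobvaziveug/ → juezoobvaziveuk.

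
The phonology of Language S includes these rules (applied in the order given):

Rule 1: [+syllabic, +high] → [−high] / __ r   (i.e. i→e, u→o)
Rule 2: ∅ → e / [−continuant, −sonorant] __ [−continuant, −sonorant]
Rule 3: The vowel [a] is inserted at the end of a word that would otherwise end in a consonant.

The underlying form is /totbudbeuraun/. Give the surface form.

totebudebeorauna

Rule 1 (pre-rhotic lowering): /u/ is a high vowel immediately before /r/, so it lowers to [o]. /totbudbeuraun/ → totbudbeoraun.
Rule 2 (stop-cluster e-epenthesis): /t/ and /b/ form a stop–stop cluster, so [e] is inserted between them. /d/ and /b/ form a stop–stop cluster, so [e] is inserted between them. /totbudbeoraun/ → totebudebeoraun.
Rule 3 (final a-epenthesis): the form ends in the consonant /n/, so [a] is inserted word-finally. /totebudebeoraun/ → totebudebeorauna.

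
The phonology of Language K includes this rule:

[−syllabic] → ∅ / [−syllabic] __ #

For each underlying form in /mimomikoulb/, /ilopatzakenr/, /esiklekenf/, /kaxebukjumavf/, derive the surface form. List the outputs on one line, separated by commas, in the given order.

mimomikoul, ilopatzaken, esikleken, kaxebukjumav

/mimomikoulb/: /b/ is the second consonant of a word-final cluster /lb/, so it deletes. → [mimomikoul].
/ilopatzakenr/: /r/ is the second consonant of a word-final cluster /nr/, so it deletes. → [ilopatzaken].
/esiklekenf/: /f/ is the second consonant of a word-final cluster /nf/, so it deletes. → [esikleken].
/kaxebukjumavf/: /f/ is the second consonant of a word-final cluster /vf/, so it deletes. → [kaxebukjumav].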